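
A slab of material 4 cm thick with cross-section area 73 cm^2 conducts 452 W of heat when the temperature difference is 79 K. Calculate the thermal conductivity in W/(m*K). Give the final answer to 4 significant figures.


k = Q*L / (A*dT)
L = 0.04 m, A = 7.3e-03 m^2
k = 452 * 0.04 / (7.3e-03 * 79)
k = 31.35 W/(m*K)


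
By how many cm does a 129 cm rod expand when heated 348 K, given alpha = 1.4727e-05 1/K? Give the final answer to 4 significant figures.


dL = L0 * alpha * dT
dL = 129 * 1.4727e-05 * 348
dL = 0.6611 cm


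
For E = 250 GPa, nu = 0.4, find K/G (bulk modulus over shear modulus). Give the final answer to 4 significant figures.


G = E / (2*(1+nu))
G = 250 / (2*(1+0.4)) = 89.2857 GPa
K = E / (3*(1-2*nu))
K = 250 / (3*(1-2*0.4)) = 416.667 GPa
K/G = 416.667 / 89.2857 = 4.667


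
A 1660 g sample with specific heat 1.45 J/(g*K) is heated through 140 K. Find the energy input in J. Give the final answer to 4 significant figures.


Q = m * cp * dT
Q = 1660 * 1.45 * 140
Q = 337000 J


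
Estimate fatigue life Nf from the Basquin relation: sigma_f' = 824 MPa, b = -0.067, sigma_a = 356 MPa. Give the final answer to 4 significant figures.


sigma_a = sigma_f' * (2*Nf)^b
2*Nf = (sigma_a / sigma_f')^(1/b)
2*Nf = (356 / 824)^(1/-0.067)
2*Nf = 275396
Nf = 137700 cycles


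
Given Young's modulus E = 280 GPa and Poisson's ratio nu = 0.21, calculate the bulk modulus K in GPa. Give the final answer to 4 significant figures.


K = E / (3*(1-2*nu))
K = 280 / (3*(1-2*0.21))
K = 160.9 GPa


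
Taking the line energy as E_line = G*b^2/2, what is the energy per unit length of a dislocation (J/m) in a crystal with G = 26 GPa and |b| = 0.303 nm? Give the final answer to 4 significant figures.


E = G*b^2/2
b = 0.303 nm = 3.03e-10 m
G = 26 GPa = 2.6e+10 Pa
E = 0.5 * 2.6e+10 * (3.03e-10)^2
E = 1.194e-09 J/m


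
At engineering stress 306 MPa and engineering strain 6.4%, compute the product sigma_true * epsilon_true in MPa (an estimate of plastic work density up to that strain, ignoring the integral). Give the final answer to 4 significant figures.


sigma_true = sigma_eng * (1 + epsilon_eng)
sigma_true = 306 * (1 + 0.064) = 325.584 MPa
epsilon_true = ln(1 + epsilon_eng)
epsilon_true = ln(1 + 0.064) = 0.0620354
sigma_true * epsilon_true = 325.584 * 0.0620354 = 20.2 MPa


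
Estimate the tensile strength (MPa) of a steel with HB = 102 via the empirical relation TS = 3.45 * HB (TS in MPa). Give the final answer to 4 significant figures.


TS (MPa) = 3.45 * HB
TS = 3.45 * 102
TS = 351.9 MPa


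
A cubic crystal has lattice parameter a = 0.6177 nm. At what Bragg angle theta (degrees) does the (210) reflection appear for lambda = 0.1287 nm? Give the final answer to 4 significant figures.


d = a / sqrt(h^2+k^2+l^2)
d = 0.6177 / sqrt(5) = 0.276244 nm
lambda = 2*d*sin(theta)  =>  sin(theta) = lambda / (2*d)
sin(theta) = 0.1287 / (2 * 0.276244) = 0.232946
theta = 13.47 deg


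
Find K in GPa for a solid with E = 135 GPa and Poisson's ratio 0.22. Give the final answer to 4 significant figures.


K = E / (3*(1-2*nu))
K = 135 / (3*(1-2*0.22))
K = 80.36 GPa


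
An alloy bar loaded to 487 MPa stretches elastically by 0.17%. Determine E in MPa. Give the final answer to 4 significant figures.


E = sigma / epsilon
epsilon = 0.17% = 1.7e-03
E = 487 / 1.7e-03
E = 286500 MPa


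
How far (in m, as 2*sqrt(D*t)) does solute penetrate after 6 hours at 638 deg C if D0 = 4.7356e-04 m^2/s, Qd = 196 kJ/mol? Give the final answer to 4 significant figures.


Step 1: D = D0 * exp(-Qd/(R*T))
T = 911.15 K
D = 4.7356e-04 * exp(-196e3 / (8.314 * 911.15)) = 2.74556e-15 m^2/s
Step 2: L = 2*sqrt(D*t)
t = 6 h = 21600 s
L = 2*sqrt(2.74556e-15 * 21600) = 1.54e-05 m


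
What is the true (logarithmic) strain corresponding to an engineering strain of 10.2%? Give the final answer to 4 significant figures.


epsilon_true = ln(1 + epsilon_eng)
epsilon_true = ln(1 + 0.102)
epsilon_true = 0.09713


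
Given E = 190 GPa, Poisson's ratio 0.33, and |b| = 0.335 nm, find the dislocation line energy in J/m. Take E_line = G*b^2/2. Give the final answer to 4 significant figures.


Step 1: G = E / (2*(1+nu))
G = 190 / (2*(1+0.33)) = 71.4286 GPa = 7.14286e+10 Pa
Step 2: E_line = G*b^2/2
b = 0.335 nm = 3.35e-10 m
E_line = 0.5 * 7.14286e+10 * (3.35e-10)^2 = 4.008e-09 J/m


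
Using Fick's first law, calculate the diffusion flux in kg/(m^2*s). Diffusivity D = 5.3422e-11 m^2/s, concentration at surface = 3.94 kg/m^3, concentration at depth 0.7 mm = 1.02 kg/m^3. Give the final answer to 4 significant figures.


J = -D * (dC/dx) = D * (C1 - C2) / dx
J = 5.3422e-11 * (3.94 - 1.02) / 7e-04
J = 2.228e-07 kg/(m^2*s)


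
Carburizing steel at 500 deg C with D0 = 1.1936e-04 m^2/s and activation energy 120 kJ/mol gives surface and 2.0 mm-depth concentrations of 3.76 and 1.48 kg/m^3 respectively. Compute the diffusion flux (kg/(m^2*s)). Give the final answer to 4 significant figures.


Step 1: D = D0 * exp(-Qd/(R*T))
T = 500 + 273.15 = 773.15 K
D = 1.1936e-04 * exp(-120e3 / (8.314 * 773.15)) = 9.31684e-13 m^2/s
Step 2: J = D * (C1 - C2) / dx
J = 9.31684e-13 * (3.76 - 1.48) / 2e-03
J = 1.062e-09 kg/(m^2*s)


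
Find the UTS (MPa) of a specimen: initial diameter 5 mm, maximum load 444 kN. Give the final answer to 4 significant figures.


A0 = pi*(d/2)^2 = pi*(5/2)^2 = 19.635 mm^2
UTS = F_max / A0 = 444*1000 / 19.635
UTS = 22610 MPa


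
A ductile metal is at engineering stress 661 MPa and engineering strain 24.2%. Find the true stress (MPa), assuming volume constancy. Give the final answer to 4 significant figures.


sigma_true = sigma_eng * (1 + epsilon_eng)
sigma_true = 661 * (1 + 0.242)
sigma_true = 821 MPa


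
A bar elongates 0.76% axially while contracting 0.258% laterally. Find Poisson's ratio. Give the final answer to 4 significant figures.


nu = -epsilon_lat / epsilon_axial
Lateral strain is contraction (negative), so using magnitudes:
nu = 0.258 / 0.76
nu = 0.3395


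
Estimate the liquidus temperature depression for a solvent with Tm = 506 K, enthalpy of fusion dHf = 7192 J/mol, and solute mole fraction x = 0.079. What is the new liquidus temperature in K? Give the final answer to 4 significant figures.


dT = R*Tm^2*x / dHf
dT = 8.314 * 506^2 * 0.079 / 7192
dT = 23.3824 K
T_new = 506 - 23.3824 = 482.6 K


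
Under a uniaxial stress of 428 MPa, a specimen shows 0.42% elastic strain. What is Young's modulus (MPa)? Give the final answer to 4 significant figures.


E = sigma / epsilon
epsilon = 0.42% = 4.2e-03
E = 428 / 4.2e-03
E = 101900 MPa


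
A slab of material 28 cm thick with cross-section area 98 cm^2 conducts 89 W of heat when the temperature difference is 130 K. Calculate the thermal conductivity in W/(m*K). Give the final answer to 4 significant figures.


k = Q*L / (A*dT)
L = 0.28 m, A = 9.8e-03 m^2
k = 89 * 0.28 / (9.8e-03 * 130)
k = 19.56 W/(m*K)


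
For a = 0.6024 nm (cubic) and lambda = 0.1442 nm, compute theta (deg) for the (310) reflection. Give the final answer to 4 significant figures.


d = a / sqrt(h^2+k^2+l^2)
d = 0.6024 / sqrt(10) = 0.190496 nm
lambda = 2*d*sin(theta)  =>  sin(theta) = lambda / (2*d)
sin(theta) = 0.1442 / (2 * 0.190496) = 0.378486
theta = 22.24 deg


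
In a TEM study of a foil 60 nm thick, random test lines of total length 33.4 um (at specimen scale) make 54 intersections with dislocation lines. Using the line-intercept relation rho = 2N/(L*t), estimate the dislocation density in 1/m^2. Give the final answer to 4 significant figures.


rho = 2N / (L * t)
L = 33.4 um = 3.34e-05 m, t = 60 nm = 6e-08 m
rho = 2 * 54 / (3.34e-05 * 6e-08)
rho = 5.389e+13 1/m^2


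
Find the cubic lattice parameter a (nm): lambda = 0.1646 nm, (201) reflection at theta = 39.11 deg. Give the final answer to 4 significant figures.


d = lambda / (2*sin(theta))
d = 0.1646 / (2*sin(39.11 deg))
d = 0.130467 nm
a = d * sqrt(h^2+k^2+l^2) = 0.130467 * sqrt(5)
a = 0.2917 nm


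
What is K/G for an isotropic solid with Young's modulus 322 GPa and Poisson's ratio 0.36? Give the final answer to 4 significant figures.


G = E / (2*(1+nu))
G = 322 / (2*(1+0.36)) = 118.382 GPa
K = E / (3*(1-2*nu))
K = 322 / (3*(1-2*0.36)) = 383.333 GPa
K/G = 383.333 / 118.382 = 3.238


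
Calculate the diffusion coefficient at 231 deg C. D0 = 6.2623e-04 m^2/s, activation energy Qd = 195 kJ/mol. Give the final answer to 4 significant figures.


D = D0 * exp(-Qd / (R*T))
T = 504.15 K
D = 6.2623e-04 * exp(-195e3 / (8.314 * 504.15))
D = 3.91e-24 m^2/s


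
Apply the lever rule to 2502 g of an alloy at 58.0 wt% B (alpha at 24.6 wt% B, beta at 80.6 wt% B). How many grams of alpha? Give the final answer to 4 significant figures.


f_alpha = (C_beta - C0) / (C_beta - C_alpha)
f_alpha = (80.6 - 58.0) / (80.6 - 24.6) = 0.403571
m_alpha = f_alpha * m_total = 0.403571 * 2502 = 1010 g


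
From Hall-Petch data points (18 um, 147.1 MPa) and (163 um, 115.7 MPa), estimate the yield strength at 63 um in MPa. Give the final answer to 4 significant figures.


sigma_y = sigma0 + k / sqrt(d)
1/sqrt(d1) = 1/sqrt(1.8e-05) = 235.702;  1/sqrt(d2) = 78.326
k = (sigma1 - sigma2) / (1/sqrt(d1) - 1/sqrt(d2)) = (147.1 - 115.7) / (235.702 - 78.326) = 0.199522 MPa*m^0.5
sigma0 = sigma1 - k/sqrt(d1) = 147.1 - 0.199522*235.702 = 100.072 MPa
sigma_y(d3) = 100.072 + 0.199522 / sqrt(6.3e-05) = 125.2 MPa


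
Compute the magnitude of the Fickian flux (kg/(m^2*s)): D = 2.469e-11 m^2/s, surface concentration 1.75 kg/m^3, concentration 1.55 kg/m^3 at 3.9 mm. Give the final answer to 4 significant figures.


J = -D * (dC/dx) = D * (C1 - C2) / dx
J = 2.469e-11 * (1.75 - 1.55) / 3.9e-03
J = 1.266e-09 kg/(m^2*s)


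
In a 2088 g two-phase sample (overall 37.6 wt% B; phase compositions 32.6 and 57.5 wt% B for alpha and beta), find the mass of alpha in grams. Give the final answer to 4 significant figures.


f_alpha = (C_beta - C0) / (C_beta - C_alpha)
f_alpha = (57.5 - 37.6) / (57.5 - 32.6) = 0.799197
m_alpha = f_alpha * m_total = 0.799197 * 2088 = 1669 g


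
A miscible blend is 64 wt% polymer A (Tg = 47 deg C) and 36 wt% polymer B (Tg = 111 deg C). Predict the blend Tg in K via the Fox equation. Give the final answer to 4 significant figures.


1/Tg = w1/Tg1 + w2/Tg2 (in Kelvin)
Tg1 = 320.15 K, Tg2 = 384.15 K
1/Tg = 0.64/320.15 + 0.36/384.15
Tg = 340.6 K


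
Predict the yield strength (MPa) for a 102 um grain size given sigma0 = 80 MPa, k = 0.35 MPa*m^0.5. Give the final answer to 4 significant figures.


sigma_y = sigma0 + k / sqrt(d)
d = 102 um = 1.02e-04 m
sigma_y = 80 + 0.35 / sqrt(1.02e-04)
sigma_y = 114.7 MPa


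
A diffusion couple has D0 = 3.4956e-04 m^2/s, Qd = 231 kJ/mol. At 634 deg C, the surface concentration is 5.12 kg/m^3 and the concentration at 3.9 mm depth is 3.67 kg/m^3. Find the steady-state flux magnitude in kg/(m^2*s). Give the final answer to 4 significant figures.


Step 1: D = D0 * exp(-Qd/(R*T))
T = 634 + 273.15 = 907.15 K
D = 3.4956e-04 * exp(-231e3 / (8.314 * 907.15)) = 1.7451e-17 m^2/s
Step 2: J = D * (C1 - C2) / dx
J = 1.7451e-17 * (5.12 - 3.67) / 3.9e-03
J = 6.488e-15 kg/(m^2*s)


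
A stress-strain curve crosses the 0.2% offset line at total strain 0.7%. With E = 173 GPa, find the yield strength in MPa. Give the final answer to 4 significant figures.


Offset strain = 0.002
Elastic strain at yield = total_strain - offset = 7e-03 - 0.002 = 5e-03
sigma_y = E * elastic_strain = 173000 * 5e-03
sigma_y = 865 MPa


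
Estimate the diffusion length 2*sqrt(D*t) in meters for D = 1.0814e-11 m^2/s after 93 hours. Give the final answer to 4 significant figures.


t = 93 hr = 334800 s
Diffusion length = 2*sqrt(D*t)
= 2*sqrt(1.0814e-11 * 334800)
= 3.806e-03 m


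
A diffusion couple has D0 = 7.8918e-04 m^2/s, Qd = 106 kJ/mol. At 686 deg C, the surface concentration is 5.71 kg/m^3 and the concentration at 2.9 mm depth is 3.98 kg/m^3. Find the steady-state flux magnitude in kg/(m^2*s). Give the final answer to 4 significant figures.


Step 1: D = D0 * exp(-Qd/(R*T))
T = 686 + 273.15 = 959.15 K
D = 7.8918e-04 * exp(-106e3 / (8.314 * 959.15)) = 1.33132e-09 m^2/s
Step 2: J = D * (C1 - C2) / dx
J = 1.33132e-09 * (5.71 - 3.98) / 2.9e-03
J = 7.942e-07 kg/(m^2*s)


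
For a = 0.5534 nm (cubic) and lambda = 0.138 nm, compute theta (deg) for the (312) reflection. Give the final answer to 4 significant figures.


d = a / sqrt(h^2+k^2+l^2)
d = 0.5534 / sqrt(14) = 0.147902 nm
lambda = 2*d*sin(theta)  =>  sin(theta) = lambda / (2*d)
sin(theta) = 0.138 / (2 * 0.147902) = 0.466524
theta = 27.81 deg


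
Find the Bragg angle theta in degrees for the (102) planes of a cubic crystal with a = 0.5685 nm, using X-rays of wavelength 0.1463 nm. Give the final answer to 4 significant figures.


d = a / sqrt(h^2+k^2+l^2)
d = 0.5685 / sqrt(5) = 0.254241 nm
lambda = 2*d*sin(theta)  =>  sin(theta) = lambda / (2*d)
sin(theta) = 0.1463 / (2 * 0.254241) = 0.287719
theta = 16.72 deg


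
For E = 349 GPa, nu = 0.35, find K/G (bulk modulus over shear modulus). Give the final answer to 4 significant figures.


G = E / (2*(1+nu))
G = 349 / (2*(1+0.35)) = 129.259 GPa
K = E / (3*(1-2*nu))
K = 349 / (3*(1-2*0.35)) = 387.778 GPa
K/G = 387.778 / 129.259 = 3


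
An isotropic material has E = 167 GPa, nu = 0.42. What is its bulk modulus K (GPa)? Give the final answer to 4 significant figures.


K = E / (3*(1-2*nu))
K = 167 / (3*(1-2*0.42))
K = 347.9 GPa


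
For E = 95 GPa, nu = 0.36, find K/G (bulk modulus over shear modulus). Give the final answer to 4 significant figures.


G = E / (2*(1+nu))
G = 95 / (2*(1+0.36)) = 34.9265 GPa
K = E / (3*(1-2*nu))
K = 95 / (3*(1-2*0.36)) = 113.095 GPa
K/G = 113.095 / 34.9265 = 3.238


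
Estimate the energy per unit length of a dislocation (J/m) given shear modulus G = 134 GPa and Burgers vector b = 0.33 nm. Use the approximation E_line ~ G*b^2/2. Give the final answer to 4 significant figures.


E = G*b^2/2
b = 0.33 nm = 3.3e-10 m
G = 134 GPa = 1.34e+11 Pa
E = 0.5 * 1.34e+11 * (3.3e-10)^2
E = 7.296e-09 J/m


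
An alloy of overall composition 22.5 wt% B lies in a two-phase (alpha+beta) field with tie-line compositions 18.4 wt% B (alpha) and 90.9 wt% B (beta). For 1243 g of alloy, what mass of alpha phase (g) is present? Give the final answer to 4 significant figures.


f_alpha = (C_beta - C0) / (C_beta - C_alpha)
f_alpha = (90.9 - 22.5) / (90.9 - 18.4) = 0.943448
m_alpha = f_alpha * m_total = 0.943448 * 1243 = 1173 g


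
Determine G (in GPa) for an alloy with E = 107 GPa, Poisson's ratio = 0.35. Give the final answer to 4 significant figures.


G = E / (2*(1+nu))
G = 107 / (2*(1+0.35))
G = 39.63 GPa


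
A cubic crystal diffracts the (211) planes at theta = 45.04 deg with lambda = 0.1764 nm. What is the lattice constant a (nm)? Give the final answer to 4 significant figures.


d = lambda / (2*sin(theta))
d = 0.1764 / (2*sin(45.04 deg))
d = 0.124647 nm
a = d * sqrt(h^2+k^2+l^2) = 0.124647 * sqrt(6)
a = 0.3053 nm


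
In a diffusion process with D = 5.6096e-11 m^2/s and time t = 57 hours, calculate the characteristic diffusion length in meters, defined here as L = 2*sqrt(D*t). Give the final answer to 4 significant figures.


t = 57 hr = 205200 s
Diffusion length = 2*sqrt(D*t)
= 2*sqrt(5.6096e-11 * 205200)
= 6.786e-03 m


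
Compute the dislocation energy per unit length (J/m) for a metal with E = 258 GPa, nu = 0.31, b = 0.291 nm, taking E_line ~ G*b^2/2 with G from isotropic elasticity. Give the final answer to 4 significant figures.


Step 1: G = E / (2*(1+nu))
G = 258 / (2*(1+0.31)) = 98.4733 GPa = 9.84733e+10 Pa
Step 2: E_line = G*b^2/2
b = 0.291 nm = 2.91e-10 m
E_line = 0.5 * 9.84733e+10 * (2.91e-10)^2 = 4.169e-09 J/m


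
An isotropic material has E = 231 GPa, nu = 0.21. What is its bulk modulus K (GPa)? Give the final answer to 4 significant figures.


K = E / (3*(1-2*nu))
K = 231 / (3*(1-2*0.21))
K = 132.8 GPa


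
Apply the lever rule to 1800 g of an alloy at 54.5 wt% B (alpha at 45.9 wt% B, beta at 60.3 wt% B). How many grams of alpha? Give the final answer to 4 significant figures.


f_alpha = (C_beta - C0) / (C_beta - C_alpha)
f_alpha = (60.3 - 54.5) / (60.3 - 45.9) = 0.402778
m_alpha = f_alpha * m_total = 0.402778 * 1800 = 725 g


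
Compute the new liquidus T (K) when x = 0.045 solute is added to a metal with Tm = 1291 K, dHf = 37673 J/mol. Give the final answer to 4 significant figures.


dT = R*Tm^2*x / dHf
dT = 8.314 * 1291^2 * 0.045 / 37673
dT = 16.5518 K
T_new = 1291 - 16.5518 = 1274 K


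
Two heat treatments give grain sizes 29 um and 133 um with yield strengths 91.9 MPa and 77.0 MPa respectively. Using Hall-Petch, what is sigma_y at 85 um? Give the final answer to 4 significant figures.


sigma_y = sigma0 + k / sqrt(d)
1/sqrt(d1) = 1/sqrt(2.9e-05) = 185.695;  1/sqrt(d2) = 86.711
k = (sigma1 - sigma2) / (1/sqrt(d1) - 1/sqrt(d2)) = (91.9 - 77.0) / (185.695 - 86.711) = 0.150529 MPa*m^0.5
sigma0 = sigma1 - k/sqrt(d1) = 91.9 - 0.150529*185.695 = 63.9475 MPa
sigma_y(d3) = 63.9475 + 0.150529 / sqrt(8.5e-05) = 80.27 MPa


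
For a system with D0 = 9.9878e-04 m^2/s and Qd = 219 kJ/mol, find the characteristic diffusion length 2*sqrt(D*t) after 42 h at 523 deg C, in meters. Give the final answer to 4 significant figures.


Step 1: D = D0 * exp(-Qd/(R*T))
T = 796.15 K
D = 9.9878e-04 * exp(-219e3 / (8.314 * 796.15)) = 4.2714e-18 m^2/s
Step 2: L = 2*sqrt(D*t)
t = 42 h = 151200 s
L = 2*sqrt(4.2714e-18 * 151200) = 1.607e-06 m


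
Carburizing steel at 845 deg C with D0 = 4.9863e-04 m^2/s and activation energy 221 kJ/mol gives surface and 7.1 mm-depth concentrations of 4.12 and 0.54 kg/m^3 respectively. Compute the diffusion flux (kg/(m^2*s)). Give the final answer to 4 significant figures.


Step 1: D = D0 * exp(-Qd/(R*T))
T = 845 + 273.15 = 1118.15 K
D = 4.9863e-04 * exp(-221e3 / (8.314 * 1118.15)) = 2.36232e-14 m^2/s
Step 2: J = D * (C1 - C2) / dx
J = 2.36232e-14 * (4.12 - 0.54) / 7.1e-03
J = 1.191e-11 kg/(m^2*s)


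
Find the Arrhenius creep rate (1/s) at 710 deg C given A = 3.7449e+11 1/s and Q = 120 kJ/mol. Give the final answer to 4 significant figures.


rate = A * exp(-Q / (R*T))
T = 710 + 273.15 = 983.15 K
rate = 3.7449e+11 * exp(-120e3 / (8.314 * 983.15))
rate = 157600 1/s


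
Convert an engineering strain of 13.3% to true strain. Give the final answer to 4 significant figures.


epsilon_true = ln(1 + epsilon_eng)
epsilon_true = ln(1 + 0.133)
epsilon_true = 0.1249


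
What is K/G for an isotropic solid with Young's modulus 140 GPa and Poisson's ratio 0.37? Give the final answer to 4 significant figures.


G = E / (2*(1+nu))
G = 140 / (2*(1+0.37)) = 51.0949 GPa
K = E / (3*(1-2*nu))
K = 140 / (3*(1-2*0.37)) = 179.487 GPa
K/G = 179.487 / 51.0949 = 3.513


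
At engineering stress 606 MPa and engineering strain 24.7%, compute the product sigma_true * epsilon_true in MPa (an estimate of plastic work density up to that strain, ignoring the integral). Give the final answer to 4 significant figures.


sigma_true = sigma_eng * (1 + epsilon_eng)
sigma_true = 606 * (1 + 0.247) = 755.682 MPa
epsilon_true = ln(1 + epsilon_eng)
epsilon_true = ln(1 + 0.247) = 0.220741
sigma_true * epsilon_true = 755.682 * 0.220741 = 166.8 MPa


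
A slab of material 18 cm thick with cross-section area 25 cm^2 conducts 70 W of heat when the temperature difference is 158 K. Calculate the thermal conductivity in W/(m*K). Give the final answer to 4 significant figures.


k = Q*L / (A*dT)
L = 0.18 m, A = 2.5e-03 m^2
k = 70 * 0.18 / (2.5e-03 * 158)
k = 31.9 W/(m*K)


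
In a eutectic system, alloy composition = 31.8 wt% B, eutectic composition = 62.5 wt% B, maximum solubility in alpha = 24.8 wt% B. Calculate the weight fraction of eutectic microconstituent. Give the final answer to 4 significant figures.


f_primary = (C_e - C0) / (C_e - C_alpha_max)
f_primary = (62.5 - 31.8) / (62.5 - 24.8)
f_primary = 0.814324
f_eutectic = 1 - 0.814324 = 0.1857


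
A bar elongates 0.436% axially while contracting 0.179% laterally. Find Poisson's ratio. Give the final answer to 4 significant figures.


nu = -epsilon_lat / epsilon_axial
Lateral strain is contraction (negative), so using magnitudes:
nu = 0.179 / 0.436
nu = 0.4106


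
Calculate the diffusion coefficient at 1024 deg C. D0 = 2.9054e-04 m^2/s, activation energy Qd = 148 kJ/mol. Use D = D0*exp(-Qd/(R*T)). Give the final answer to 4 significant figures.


D = D0 * exp(-Qd / (R*T))
T = 1297.15 K
D = 2.9054e-04 * exp(-148e3 / (8.314 * 1297.15))
D = 3.186e-10 m^2/s


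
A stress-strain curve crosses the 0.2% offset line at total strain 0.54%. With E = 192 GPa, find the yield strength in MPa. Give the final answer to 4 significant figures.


Offset strain = 0.002
Elastic strain at yield = total_strain - offset = 5.4e-03 - 0.002 = 3.4e-03
sigma_y = E * elastic_strain = 192000 * 3.4e-03
sigma_y = 652.8 MPa


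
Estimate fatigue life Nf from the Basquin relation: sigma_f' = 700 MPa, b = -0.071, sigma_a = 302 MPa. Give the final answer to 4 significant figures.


sigma_a = sigma_f' * (2*Nf)^b
2*Nf = (sigma_a / sigma_f')^(1/b)
2*Nf = (302 / 700)^(1/-0.071)
2*Nf = 138717
Nf = 69360 cycles


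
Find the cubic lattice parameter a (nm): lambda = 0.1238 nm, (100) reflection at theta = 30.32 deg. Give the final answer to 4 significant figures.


d = lambda / (2*sin(theta))
d = 0.1238 / (2*sin(30.32 deg))
d = 0.122616 nm
a = d * sqrt(h^2+k^2+l^2) = 0.122616 * sqrt(1)
a = 0.1226 nm


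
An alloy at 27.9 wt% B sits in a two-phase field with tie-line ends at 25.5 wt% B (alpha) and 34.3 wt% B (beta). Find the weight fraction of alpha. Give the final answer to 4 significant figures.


f_alpha = (C_beta - C0) / (C_beta - C_alpha)
f_alpha = (34.3 - 27.9) / (34.3 - 25.5)
f_alpha = 0.7273


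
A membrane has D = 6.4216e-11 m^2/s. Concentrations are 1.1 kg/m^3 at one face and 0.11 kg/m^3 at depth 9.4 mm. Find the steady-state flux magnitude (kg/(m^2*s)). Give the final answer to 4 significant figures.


J = -D * (dC/dx) = D * (C1 - C2) / dx
J = 6.4216e-11 * (1.1 - 0.11) / 9.4e-03
J = 6.763e-09 kg/(m^2*s)


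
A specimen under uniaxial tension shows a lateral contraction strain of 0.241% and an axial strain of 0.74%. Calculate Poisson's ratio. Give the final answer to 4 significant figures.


nu = -epsilon_lat / epsilon_axial
Lateral strain is contraction (negative), so using magnitudes:
nu = 0.241 / 0.74
nu = 0.3257


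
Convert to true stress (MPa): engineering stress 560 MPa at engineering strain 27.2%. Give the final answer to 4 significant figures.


sigma_true = sigma_eng * (1 + epsilon_eng)
sigma_true = 560 * (1 + 0.272)
sigma_true = 712.3 MPa


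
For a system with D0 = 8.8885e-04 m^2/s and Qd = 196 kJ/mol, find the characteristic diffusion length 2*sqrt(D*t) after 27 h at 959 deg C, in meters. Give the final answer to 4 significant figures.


Step 1: D = D0 * exp(-Qd/(R*T))
T = 1232.15 K
D = 8.8885e-04 * exp(-196e3 / (8.314 * 1232.15)) = 4.35997e-12 m^2/s
Step 2: L = 2*sqrt(D*t)
t = 27 h = 97200 s
L = 2*sqrt(4.35997e-12 * 97200) = 1.302e-03 m


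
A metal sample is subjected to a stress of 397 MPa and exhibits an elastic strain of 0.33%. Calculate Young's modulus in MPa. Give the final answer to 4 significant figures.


E = sigma / epsilon
epsilon = 0.33% = 3.3e-03
E = 397 / 3.3e-03
E = 120300 MPa


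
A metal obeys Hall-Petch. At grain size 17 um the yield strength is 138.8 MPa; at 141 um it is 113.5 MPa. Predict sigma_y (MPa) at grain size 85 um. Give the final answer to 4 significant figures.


sigma_y = sigma0 + k / sqrt(d)
1/sqrt(d1) = 1/sqrt(1.7e-05) = 242.536;  1/sqrt(d2) = 84.2152
k = (sigma1 - sigma2) / (1/sqrt(d1) - 1/sqrt(d2)) = (138.8 - 113.5) / (242.536 - 84.2152) = 0.159802 MPa*m^0.5
sigma0 = sigma1 - k/sqrt(d1) = 138.8 - 0.159802*242.536 = 100.042 MPa
sigma_y(d3) = 100.042 + 0.159802 / sqrt(8.5e-05) = 117.4 MPa


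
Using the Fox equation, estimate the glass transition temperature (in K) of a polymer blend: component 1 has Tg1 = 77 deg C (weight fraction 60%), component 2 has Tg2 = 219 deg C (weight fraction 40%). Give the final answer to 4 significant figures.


1/Tg = w1/Tg1 + w2/Tg2 (in Kelvin)
Tg1 = 350.15 K, Tg2 = 492.15 K
1/Tg = 0.6/350.15 + 0.4/492.15
Tg = 395.8 K


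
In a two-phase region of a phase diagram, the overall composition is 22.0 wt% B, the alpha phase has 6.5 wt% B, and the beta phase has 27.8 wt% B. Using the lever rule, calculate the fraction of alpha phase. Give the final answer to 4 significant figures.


f_alpha = (C_beta - C0) / (C_beta - C_alpha)
f_alpha = (27.8 - 22.0) / (27.8 - 6.5)
f_alpha = 0.2723


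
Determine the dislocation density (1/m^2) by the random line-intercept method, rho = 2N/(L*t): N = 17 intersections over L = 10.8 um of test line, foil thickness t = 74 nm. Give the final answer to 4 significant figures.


rho = 2N / (L * t)
L = 10.8 um = 1.08e-05 m, t = 74 nm = 7.4e-08 m
rho = 2 * 17 / (1.08e-05 * 7.4e-08)
rho = 4.254e+13 1/m^2


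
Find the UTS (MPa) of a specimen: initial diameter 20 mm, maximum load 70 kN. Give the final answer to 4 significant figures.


A0 = pi*(d/2)^2 = pi*(20/2)^2 = 314.159 mm^2
UTS = F_max / A0 = 70*1000 / 314.159
UTS = 222.8 MPa


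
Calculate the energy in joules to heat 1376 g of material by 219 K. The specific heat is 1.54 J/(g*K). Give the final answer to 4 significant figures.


Q = m * cp * dT
Q = 1376 * 1.54 * 219
Q = 464100 J


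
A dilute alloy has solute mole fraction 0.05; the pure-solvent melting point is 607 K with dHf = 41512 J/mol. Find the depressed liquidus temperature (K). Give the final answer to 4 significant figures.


dT = R*Tm^2*x / dHf
dT = 8.314 * 607^2 * 0.05 / 41512
dT = 3.68964 K
T_new = 607 - 3.68964 = 603.3 K


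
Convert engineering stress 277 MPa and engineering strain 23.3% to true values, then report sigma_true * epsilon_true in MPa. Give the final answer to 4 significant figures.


sigma_true = sigma_eng * (1 + epsilon_eng)
sigma_true = 277 * (1 + 0.233) = 341.541 MPa
epsilon_true = ln(1 + epsilon_eng)
epsilon_true = ln(1 + 0.233) = 0.20945
sigma_true * epsilon_true = 341.541 * 0.20945 = 71.54 MPa


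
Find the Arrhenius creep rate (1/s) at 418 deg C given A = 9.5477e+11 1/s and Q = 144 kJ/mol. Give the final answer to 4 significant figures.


rate = A * exp(-Q / (R*T))
T = 418 + 273.15 = 691.15 K
rate = 9.5477e+11 * exp(-144e3 / (8.314 * 691.15))
rate = 12.49 1/s


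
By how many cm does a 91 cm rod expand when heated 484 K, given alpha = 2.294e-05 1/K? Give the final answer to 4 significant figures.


dL = L0 * alpha * dT
dL = 91 * 2.294e-05 * 484
dL = 1.01 cm


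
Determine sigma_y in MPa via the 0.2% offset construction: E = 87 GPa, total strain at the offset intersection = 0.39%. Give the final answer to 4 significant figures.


Offset strain = 0.002
Elastic strain at yield = total_strain - offset = 3.9e-03 - 0.002 = 1.9e-03
sigma_y = E * elastic_strain = 87000 * 1.9e-03
sigma_y = 165.3 MPa


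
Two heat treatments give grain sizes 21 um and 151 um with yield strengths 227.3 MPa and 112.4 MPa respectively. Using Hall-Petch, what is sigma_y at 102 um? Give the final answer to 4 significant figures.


sigma_y = sigma0 + k / sqrt(d)
1/sqrt(d1) = 1/sqrt(2.1e-05) = 218.218;  1/sqrt(d2) = 81.3788
k = (sigma1 - sigma2) / (1/sqrt(d1) - 1/sqrt(d2)) = (227.3 - 112.4) / (218.218 - 81.3788) = 0.839673 MPa*m^0.5
sigma0 = sigma1 - k/sqrt(d1) = 227.3 - 0.839673*218.218 = 44.0684 MPa
sigma_y(d3) = 44.0684 + 0.839673 / sqrt(1.02e-04) = 127.2 MPa


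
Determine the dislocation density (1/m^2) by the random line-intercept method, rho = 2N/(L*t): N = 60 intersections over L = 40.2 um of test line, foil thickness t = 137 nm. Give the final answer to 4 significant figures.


rho = 2N / (L * t)
L = 40.2 um = 4.02e-05 m, t = 137 nm = 1.37e-07 m
rho = 2 * 60 / (4.02e-05 * 1.37e-07)
rho = 2.179e+13 1/m^2


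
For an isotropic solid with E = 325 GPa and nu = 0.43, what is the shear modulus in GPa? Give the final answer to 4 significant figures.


G = E / (2*(1+nu))
G = 325 / (2*(1+0.43))
G = 113.6 GPa


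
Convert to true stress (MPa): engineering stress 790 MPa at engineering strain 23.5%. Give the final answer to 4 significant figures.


sigma_true = sigma_eng * (1 + epsilon_eng)
sigma_true = 790 * (1 + 0.235)
sigma_true = 975.7 MPa


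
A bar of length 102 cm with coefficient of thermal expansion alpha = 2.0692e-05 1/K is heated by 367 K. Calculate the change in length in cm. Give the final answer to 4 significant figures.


dL = L0 * alpha * dT
dL = 102 * 2.0692e-05 * 367
dL = 0.7746 cm


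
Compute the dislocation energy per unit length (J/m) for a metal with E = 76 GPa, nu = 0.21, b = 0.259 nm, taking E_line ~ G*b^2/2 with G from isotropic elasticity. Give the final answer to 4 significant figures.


Step 1: G = E / (2*(1+nu))
G = 76 / (2*(1+0.21)) = 31.405 GPa = 3.1405e+10 Pa
Step 2: E_line = G*b^2/2
b = 0.259 nm = 2.59e-10 m
E_line = 0.5 * 3.1405e+10 * (2.59e-10)^2 = 1.053e-09 J/m


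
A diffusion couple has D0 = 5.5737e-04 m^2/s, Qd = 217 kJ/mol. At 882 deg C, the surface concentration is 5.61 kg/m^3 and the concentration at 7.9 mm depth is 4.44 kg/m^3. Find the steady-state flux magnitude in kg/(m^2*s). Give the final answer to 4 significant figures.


Step 1: D = D0 * exp(-Qd/(R*T))
T = 882 + 273.15 = 1155.15 K
D = 5.5737e-04 * exp(-217e3 / (8.314 * 1155.15)) = 8.57596e-14 m^2/s
Step 2: J = D * (C1 - C2) / dx
J = 8.57596e-14 * (5.61 - 4.44) / 7.9e-03
J = 1.27e-11 kg/(m^2*s)


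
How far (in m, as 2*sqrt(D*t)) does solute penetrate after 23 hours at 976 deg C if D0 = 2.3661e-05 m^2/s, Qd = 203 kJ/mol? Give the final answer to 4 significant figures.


Step 1: D = D0 * exp(-Qd/(R*T))
T = 1249.15 K
D = 2.3661e-05 * exp(-203e3 / (8.314 * 1249.15)) = 7.67447e-14 m^2/s
Step 2: L = 2*sqrt(D*t)
t = 23 h = 82800 s
L = 2*sqrt(7.67447e-14 * 82800) = 1.594e-04 m


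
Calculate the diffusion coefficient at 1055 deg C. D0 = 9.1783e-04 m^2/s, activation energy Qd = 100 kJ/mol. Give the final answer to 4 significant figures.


D = D0 * exp(-Qd / (R*T))
T = 1328.15 K
D = 9.1783e-04 * exp(-100e3 / (8.314 * 1328.15))
D = 1.071e-07 m^2/s


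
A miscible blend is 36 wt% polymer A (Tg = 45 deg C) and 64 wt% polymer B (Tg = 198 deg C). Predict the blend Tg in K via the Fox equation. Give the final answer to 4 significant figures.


1/Tg = w1/Tg1 + w2/Tg2 (in Kelvin)
Tg1 = 318.15 K, Tg2 = 471.15 K
1/Tg = 0.36/318.15 + 0.64/471.15
Tg = 401.6 K


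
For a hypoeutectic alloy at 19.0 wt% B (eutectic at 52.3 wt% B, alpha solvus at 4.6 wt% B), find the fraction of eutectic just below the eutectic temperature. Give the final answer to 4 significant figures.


f_primary = (C_e - C0) / (C_e - C_alpha_max)
f_primary = (52.3 - 19.0) / (52.3 - 4.6)
f_primary = 0.698113
f_eutectic = 1 - 0.698113 = 0.3019


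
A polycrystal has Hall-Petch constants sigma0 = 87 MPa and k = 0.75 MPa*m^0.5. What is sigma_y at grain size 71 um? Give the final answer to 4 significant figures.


sigma_y = sigma0 + k / sqrt(d)
d = 71 um = 7.1e-05 m
sigma_y = 87 + 0.75 / sqrt(7.1e-05)
sigma_y = 176 MPa


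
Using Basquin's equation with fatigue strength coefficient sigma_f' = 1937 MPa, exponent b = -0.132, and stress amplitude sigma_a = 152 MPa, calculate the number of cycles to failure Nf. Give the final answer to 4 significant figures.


sigma_a = sigma_f' * (2*Nf)^b
2*Nf = (sigma_a / sigma_f')^(1/b)
2*Nf = (152 / 1937)^(1/-0.132)
2*Nf = 2.36254e+08
Nf = 1.181e+08 cycles


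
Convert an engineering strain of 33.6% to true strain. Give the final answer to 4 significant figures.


epsilon_true = ln(1 + epsilon_eng)
epsilon_true = ln(1 + 0.336)
epsilon_true = 0.2897


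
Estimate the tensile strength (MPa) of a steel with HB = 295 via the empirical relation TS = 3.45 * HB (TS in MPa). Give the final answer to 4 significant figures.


TS (MPa) = 3.45 * HB
TS = 3.45 * 295
TS = 1018 MPa


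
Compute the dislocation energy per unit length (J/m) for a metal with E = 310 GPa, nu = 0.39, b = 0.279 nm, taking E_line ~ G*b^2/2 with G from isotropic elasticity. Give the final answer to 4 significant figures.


Step 1: G = E / (2*(1+nu))
G = 310 / (2*(1+0.39)) = 111.511 GPa = 1.11511e+11 Pa
Step 2: E_line = G*b^2/2
b = 0.279 nm = 2.79e-10 m
E_line = 0.5 * 1.11511e+11 * (2.79e-10)^2 = 4.34e-09 J/m


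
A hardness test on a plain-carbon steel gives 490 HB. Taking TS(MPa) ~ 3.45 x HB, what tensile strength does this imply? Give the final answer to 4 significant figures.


TS (MPa) = 3.45 * HB
TS = 3.45 * 490
TS = 1691 MPa


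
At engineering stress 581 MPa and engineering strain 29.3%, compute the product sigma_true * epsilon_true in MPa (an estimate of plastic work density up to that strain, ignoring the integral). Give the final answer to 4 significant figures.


sigma_true = sigma_eng * (1 + epsilon_eng)
sigma_true = 581 * (1 + 0.293) = 751.233 MPa
epsilon_true = ln(1 + epsilon_eng)
epsilon_true = ln(1 + 0.293) = 0.256965
sigma_true * epsilon_true = 751.233 * 0.256965 = 193 MPa


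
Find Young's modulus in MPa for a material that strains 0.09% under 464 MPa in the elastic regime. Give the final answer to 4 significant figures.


E = sigma / epsilon
epsilon = 0.09% = 9e-04
E = 464 / 9e-04
E = 515600 MPa


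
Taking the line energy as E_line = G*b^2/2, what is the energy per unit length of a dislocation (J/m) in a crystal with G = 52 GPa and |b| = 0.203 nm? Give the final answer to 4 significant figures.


E = G*b^2/2
b = 0.203 nm = 2.03e-10 m
G = 52 GPa = 5.2e+10 Pa
E = 0.5 * 5.2e+10 * (2.03e-10)^2
E = 1.071e-09 J/m


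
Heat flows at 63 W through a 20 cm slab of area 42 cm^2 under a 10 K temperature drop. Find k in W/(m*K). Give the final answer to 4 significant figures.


k = Q*L / (A*dT)
L = 0.2 m, A = 4.2e-03 m^2
k = 63 * 0.2 / (4.2e-03 * 10)
k = 300 W/(m*K)


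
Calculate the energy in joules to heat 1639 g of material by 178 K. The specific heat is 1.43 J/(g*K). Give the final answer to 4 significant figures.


Q = m * cp * dT
Q = 1639 * 1.43 * 178
Q = 417200 J


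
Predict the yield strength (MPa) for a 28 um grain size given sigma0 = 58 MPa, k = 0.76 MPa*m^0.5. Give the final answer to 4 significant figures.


sigma_y = sigma0 + k / sqrt(d)
d = 28 um = 2.8e-05 m
sigma_y = 58 + 0.76 / sqrt(2.8e-05)
sigma_y = 201.6 MPa


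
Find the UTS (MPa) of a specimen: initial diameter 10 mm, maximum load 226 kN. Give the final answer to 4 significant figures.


A0 = pi*(d/2)^2 = pi*(10/2)^2 = 78.5398 mm^2
UTS = F_max / A0 = 226*1000 / 78.5398
UTS = 2878 MPa


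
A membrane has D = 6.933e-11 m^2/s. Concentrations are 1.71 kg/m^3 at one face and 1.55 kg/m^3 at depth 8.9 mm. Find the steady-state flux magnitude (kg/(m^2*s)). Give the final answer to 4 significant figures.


J = -D * (dC/dx) = D * (C1 - C2) / dx
J = 6.933e-11 * (1.71 - 1.55) / 8.9e-03
J = 1.246e-09 kg/(m^2*s)


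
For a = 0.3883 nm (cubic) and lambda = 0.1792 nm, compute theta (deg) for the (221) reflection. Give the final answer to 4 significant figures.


d = a / sqrt(h^2+k^2+l^2)
d = 0.3883 / sqrt(9) = 0.129433 nm
lambda = 2*d*sin(theta)  =>  sin(theta) = lambda / (2*d)
sin(theta) = 0.1792 / (2 * 0.129433) = 0.692248
theta = 43.81 deg


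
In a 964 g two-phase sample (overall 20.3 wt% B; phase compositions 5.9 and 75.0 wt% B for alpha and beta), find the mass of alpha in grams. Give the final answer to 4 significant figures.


f_alpha = (C_beta - C0) / (C_beta - C_alpha)
f_alpha = (75.0 - 20.3) / (75.0 - 5.9) = 0.791606
m_alpha = f_alpha * m_total = 0.791606 * 964 = 763.1 g


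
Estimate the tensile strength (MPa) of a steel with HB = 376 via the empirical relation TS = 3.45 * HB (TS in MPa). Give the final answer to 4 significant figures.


TS (MPa) = 3.45 * HB
TS = 3.45 * 376
TS = 1297 MPa


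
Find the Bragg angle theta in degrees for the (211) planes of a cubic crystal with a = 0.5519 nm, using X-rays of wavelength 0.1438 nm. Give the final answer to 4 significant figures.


d = a / sqrt(h^2+k^2+l^2)
d = 0.5519 / sqrt(6) = 0.225312 nm
lambda = 2*d*sin(theta)  =>  sin(theta) = lambda / (2*d)
sin(theta) = 0.1438 / (2 * 0.225312) = 0.319113
theta = 18.61 deg


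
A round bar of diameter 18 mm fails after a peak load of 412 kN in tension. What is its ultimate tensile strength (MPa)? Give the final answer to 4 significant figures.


A0 = pi*(d/2)^2 = pi*(18/2)^2 = 254.469 mm^2
UTS = F_max / A0 = 412*1000 / 254.469
UTS = 1619 MPa


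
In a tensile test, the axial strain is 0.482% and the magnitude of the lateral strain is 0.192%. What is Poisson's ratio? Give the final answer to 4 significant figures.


nu = -epsilon_lat / epsilon_axial
Lateral strain is contraction (negative), so using magnitudes:
nu = 0.192 / 0.482
nu = 0.3983


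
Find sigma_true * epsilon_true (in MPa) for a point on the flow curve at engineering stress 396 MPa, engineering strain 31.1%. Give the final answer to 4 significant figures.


sigma_true = sigma_eng * (1 + epsilon_eng)
sigma_true = 396 * (1 + 0.311) = 519.156 MPa
epsilon_true = ln(1 + epsilon_eng)
epsilon_true = ln(1 + 0.311) = 0.27079
sigma_true * epsilon_true = 519.156 * 0.27079 = 140.6 MPa


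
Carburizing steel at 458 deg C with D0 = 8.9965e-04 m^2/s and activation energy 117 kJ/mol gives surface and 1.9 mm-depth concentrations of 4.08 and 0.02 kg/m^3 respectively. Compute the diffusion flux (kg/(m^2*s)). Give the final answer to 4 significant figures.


Step 1: D = D0 * exp(-Qd/(R*T))
T = 458 + 273.15 = 731.15 K
D = 8.9965e-04 * exp(-117e3 / (8.314 * 731.15)) = 3.93628e-12 m^2/s
Step 2: J = D * (C1 - C2) / dx
J = 3.93628e-12 * (4.08 - 0.02) / 1.9e-03
J = 8.411e-09 kg/(m^2*s)


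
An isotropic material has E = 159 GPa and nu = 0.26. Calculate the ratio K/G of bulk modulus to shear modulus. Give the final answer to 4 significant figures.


G = E / (2*(1+nu))
G = 159 / (2*(1+0.26)) = 63.0952 GPa
K = E / (3*(1-2*nu))
K = 159 / (3*(1-2*0.26)) = 110.417 GPa
K/G = 110.417 / 63.0952 = 1.75


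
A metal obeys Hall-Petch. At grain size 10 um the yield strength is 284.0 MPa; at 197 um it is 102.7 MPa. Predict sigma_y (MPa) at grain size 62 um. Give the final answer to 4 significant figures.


sigma_y = sigma0 + k / sqrt(d)
1/sqrt(d1) = 1/sqrt(1e-05) = 316.228;  1/sqrt(d2) = 71.247
k = (sigma1 - sigma2) / (1/sqrt(d1) - 1/sqrt(d2)) = (284.0 - 102.7) / (316.228 - 71.247) = 0.740058 MPa*m^0.5
sigma0 = sigma1 - k/sqrt(d1) = 284.0 - 0.740058*316.228 = 49.973 MPa
sigma_y(d3) = 49.973 + 0.740058 / sqrt(6.2e-05) = 144 MPa


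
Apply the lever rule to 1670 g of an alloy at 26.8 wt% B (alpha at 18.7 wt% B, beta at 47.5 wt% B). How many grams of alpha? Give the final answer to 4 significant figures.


f_alpha = (C_beta - C0) / (C_beta - C_alpha)
f_alpha = (47.5 - 26.8) / (47.5 - 18.7) = 0.71875
m_alpha = f_alpha * m_total = 0.71875 * 1670 = 1200 g


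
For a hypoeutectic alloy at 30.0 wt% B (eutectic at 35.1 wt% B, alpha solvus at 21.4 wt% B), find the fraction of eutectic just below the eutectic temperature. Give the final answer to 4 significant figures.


f_primary = (C_e - C0) / (C_e - C_alpha_max)
f_primary = (35.1 - 30.0) / (35.1 - 21.4)
f_primary = 0.372263
f_eutectic = 1 - 0.372263 = 0.6277


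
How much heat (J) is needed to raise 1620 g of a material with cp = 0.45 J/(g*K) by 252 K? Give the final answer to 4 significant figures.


Q = m * cp * dT
Q = 1620 * 0.45 * 252
Q = 183700 J


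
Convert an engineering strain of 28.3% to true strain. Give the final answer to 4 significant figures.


epsilon_true = ln(1 + epsilon_eng)
epsilon_true = ln(1 + 0.283)
epsilon_true = 0.2492


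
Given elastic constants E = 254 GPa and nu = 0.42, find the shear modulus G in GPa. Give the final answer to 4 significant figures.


G = E / (2*(1+nu))
G = 254 / (2*(1+0.42))
G = 89.44 GPa


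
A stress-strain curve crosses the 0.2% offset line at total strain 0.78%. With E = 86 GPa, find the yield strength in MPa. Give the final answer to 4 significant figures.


Offset strain = 0.002
Elastic strain at yield = total_strain - offset = 7.8e-03 - 0.002 = 5.8e-03
sigma_y = E * elastic_strain = 86000 * 5.8e-03
sigma_y = 498.8 MPa
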